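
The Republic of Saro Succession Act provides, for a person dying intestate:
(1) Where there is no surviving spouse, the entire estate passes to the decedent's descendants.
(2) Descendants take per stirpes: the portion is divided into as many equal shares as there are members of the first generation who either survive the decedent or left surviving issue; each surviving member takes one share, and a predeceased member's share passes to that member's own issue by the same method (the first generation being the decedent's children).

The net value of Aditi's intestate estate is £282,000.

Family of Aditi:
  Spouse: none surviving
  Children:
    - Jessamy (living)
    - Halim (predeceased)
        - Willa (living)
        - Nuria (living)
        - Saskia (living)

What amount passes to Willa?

The entire £282,000 passes to the descendants.
That amount (£282,000) is divided into 2 shares of £141,000: Jessamy takes £141,000; Halim's £141,000 share passes to Halim's issue.
Halim's share (£141,000) is divided into 3 shares of £47,000: Willa, Nuria, and Saskia each take £47,000.

Willa receives £47,000.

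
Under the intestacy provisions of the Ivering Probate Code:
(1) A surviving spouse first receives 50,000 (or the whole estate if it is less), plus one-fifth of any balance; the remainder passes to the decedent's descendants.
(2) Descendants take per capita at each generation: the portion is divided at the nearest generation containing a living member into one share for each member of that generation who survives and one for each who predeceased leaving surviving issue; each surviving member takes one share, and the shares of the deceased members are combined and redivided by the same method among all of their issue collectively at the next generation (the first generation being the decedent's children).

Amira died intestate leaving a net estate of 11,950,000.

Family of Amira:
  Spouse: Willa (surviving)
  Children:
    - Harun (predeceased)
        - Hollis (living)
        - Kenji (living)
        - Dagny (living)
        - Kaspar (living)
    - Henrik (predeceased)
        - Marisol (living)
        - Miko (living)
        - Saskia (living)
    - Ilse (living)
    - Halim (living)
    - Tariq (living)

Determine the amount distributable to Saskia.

Saskia receives 544,000.

Willa first takes 50,000, leaving a balance of 11,900,000. Willa then takes one-fifth of the balance (2,380,000), for a total of 2,430,000. The remaining 9,520,000 passes to the descendants.
The descendants' portion (9,520,000) is divided at the children's generation into 5 shares of 1,904,000. Ilse, Halim, and Tariq each take 1,904,000. The 2 shares of the deceased (Harun and Henrik) are combined into a pool of 3,808,000.
That pool (3,808,000) is divided at the grandchildren's generation equally among Hollis, Kenji, Dagny, Kaspar, Marisol, Miko, and Saskia: 544,000 each.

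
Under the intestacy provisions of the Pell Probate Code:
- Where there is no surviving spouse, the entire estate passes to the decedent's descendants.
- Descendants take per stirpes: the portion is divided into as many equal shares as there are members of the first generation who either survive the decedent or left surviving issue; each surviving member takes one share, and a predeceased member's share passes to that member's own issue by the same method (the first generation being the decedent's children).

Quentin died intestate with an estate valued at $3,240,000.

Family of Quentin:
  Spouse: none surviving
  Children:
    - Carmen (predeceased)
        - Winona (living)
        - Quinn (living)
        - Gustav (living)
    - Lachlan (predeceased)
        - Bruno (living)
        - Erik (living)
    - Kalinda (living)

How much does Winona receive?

The entire $3,240,000 passes to the descendants.
That amount ($3,240,000) is divided into 3 shares of $1,080,000: Kalinda takes $1,080,000; Carmen's $1,080,000 share passes to Carmen's issue; Lachlan's $1,080,000 share passes to Lachlan's issue.
Carmen's share ($1,080,000) is divided into 3 shares of $360,000: Winona, Quinn, and Gustav each take $360,000.
Lachlan's share ($1,080,000) is divided into 2 shares of $540,000: Bruno and Erik each take $540,000.

Winona receives $360,000.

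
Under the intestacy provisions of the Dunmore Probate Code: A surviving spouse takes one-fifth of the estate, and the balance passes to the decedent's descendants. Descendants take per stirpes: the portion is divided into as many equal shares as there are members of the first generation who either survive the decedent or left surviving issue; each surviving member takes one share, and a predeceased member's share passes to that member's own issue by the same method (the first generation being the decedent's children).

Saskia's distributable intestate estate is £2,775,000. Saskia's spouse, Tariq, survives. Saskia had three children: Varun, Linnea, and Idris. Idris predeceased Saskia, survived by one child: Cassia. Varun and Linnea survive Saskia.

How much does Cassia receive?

Cassia receives £740,000.

Tariq takes one-fifth of £2,775,000 = £555,000. The remaining £2,220,000 passes to the descendants.
The descendants' portion (£2,220,000) is divided into 3 shares of £740,000: Varun and Linnea each take £740,000; Idris's £740,000 share passes to Idris's issue.
Idris's share (£740,000) passes entirely to Cassia.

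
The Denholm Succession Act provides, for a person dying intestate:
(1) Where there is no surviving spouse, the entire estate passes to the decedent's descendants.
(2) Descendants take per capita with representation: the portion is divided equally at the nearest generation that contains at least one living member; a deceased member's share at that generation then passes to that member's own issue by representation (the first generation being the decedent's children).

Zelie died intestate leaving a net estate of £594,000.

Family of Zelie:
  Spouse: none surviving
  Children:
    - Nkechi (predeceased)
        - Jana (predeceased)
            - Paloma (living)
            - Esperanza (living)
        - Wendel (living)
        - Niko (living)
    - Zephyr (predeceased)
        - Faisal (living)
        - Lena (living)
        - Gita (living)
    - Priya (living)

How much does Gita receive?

Gita receives £66,000.

The entire £594,000 passes to the descendants.
That amount (£594,000) is divided into 3 shares of £198,000: Priya takes £198,000; Nkechi's £198,000 share passes to Nkechi's issue; Zephyr's £198,000 share passes to Zephyr's issue.
Nkechi's share (£198,000) is divided into 3 shares of £66,000: Wendel and Niko each take £66,000; Jana's £66,000 share passes to Jana's issue.
Jana's share (£66,000) is divided into 2 shares of £33,000: Paloma and Esperanza each take £33,000.
Zephyr's share (£198,000) is divided into 3 shares of £66,000: Faisal, Lena, and Gita each take £66,000.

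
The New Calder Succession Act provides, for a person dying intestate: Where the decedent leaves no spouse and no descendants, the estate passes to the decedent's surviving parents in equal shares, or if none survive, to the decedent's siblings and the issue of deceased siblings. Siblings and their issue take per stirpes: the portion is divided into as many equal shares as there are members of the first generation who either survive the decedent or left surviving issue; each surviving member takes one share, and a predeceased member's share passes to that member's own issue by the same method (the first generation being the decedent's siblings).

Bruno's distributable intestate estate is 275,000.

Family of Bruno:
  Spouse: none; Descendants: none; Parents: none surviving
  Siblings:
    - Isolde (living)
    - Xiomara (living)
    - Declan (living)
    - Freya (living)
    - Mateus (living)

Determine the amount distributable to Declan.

Declan receives 55,000.

The entire 275,000 passes to the siblings and their issue.
That amount (275,000) is divided into 5 shares of 55,000: Isolde, Xiomara, Declan, Freya, and Mateus each take 55,000.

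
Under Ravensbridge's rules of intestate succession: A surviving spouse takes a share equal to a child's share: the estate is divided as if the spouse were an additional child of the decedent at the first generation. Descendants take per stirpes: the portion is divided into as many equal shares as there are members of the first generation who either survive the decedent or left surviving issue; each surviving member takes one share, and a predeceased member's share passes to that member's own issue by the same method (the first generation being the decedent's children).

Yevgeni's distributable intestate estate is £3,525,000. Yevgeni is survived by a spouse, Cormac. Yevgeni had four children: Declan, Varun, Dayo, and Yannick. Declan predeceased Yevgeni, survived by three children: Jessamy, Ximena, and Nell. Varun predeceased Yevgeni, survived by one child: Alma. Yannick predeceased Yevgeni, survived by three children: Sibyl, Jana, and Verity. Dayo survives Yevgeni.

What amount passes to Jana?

Jana receives £235,000.

The spouse counts as an additional share at the children's level, so there are 5 primary shares of £705,000. Cormac takes one such share (£705,000).
The children's combined portion (£2,820,000) is divided into 4 shares of £705,000: Dayo takes £705,000; Declan's £705,000 share passes to Declan's issue; Varun's £705,000 share passes to Varun's issue; Yannick's £705,000 share passes to Yannick's issue.
Declan's share (£705,000) is divided into 3 shares of £235,000: Jessamy, Ximena, and Nell each take £235,000.
Varun's share (£705,000) passes entirely to Alma.
Yannick's share (£705,000) is divided into 3 shares of £235,000: Sibyl, Jana, and Verity each take £235,000.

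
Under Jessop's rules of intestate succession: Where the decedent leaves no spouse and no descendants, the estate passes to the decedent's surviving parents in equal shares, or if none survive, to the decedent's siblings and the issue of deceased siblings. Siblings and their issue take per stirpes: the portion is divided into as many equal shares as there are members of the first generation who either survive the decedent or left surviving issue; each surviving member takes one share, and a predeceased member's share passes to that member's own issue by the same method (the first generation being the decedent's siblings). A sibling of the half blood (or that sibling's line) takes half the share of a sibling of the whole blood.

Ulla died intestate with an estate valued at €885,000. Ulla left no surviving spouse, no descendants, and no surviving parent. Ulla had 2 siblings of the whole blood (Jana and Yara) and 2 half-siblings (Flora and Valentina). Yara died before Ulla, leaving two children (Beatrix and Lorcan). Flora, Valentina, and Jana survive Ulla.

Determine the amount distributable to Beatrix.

The entire €885,000 passes to the siblings and their issue.
Counting each half-blood sibling's line as half a unit, there are 3 units in €885,000, so one unit is €295,000. Whole-blood lines (Jana and Yara) take €295,000 each; half-blood lines (Flora and Valentina) take €147,500 each.
Yara's share (€295,000) is divided into 2 shares of €147,500: Beatrix and Lorcan each take €147,500.

Beatrix receives €147,500.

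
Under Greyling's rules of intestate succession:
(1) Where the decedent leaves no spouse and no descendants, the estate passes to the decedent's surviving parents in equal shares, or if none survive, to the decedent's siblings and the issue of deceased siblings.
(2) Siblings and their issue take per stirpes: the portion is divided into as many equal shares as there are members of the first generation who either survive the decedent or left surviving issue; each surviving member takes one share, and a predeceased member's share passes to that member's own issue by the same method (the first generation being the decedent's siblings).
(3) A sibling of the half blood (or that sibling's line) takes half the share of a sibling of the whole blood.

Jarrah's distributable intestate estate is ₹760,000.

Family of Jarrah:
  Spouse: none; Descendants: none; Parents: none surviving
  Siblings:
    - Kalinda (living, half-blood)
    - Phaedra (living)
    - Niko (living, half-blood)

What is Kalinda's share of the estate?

The entire ₹760,000 passes to the siblings and their issue.
Counting each half-blood sibling's line as half a unit, there are 2 units in ₹760,000, so one unit is ₹380,000. Whole-blood lines (Phaedra) take ₹380,000 each; half-blood lines (Kalinda and Niko) take ₹190,000 each.

Kalinda receives ₹190,000.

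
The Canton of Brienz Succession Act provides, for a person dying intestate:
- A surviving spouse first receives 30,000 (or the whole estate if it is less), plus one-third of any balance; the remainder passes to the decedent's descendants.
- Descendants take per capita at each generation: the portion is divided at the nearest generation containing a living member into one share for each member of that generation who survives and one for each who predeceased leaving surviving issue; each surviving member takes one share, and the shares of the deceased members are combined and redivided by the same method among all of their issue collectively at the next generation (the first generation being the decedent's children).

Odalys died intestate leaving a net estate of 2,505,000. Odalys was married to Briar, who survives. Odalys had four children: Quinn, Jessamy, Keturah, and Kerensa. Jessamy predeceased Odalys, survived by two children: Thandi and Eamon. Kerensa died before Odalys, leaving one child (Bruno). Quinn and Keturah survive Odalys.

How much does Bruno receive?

Briar first takes 30,000, leaving a balance of 2,475,000. Briar then takes one-third of the balance (825,000), for a total of 855,000. The remaining 1,650,000 passes to the descendants.
The descendants' portion (1,650,000) is divided at the children's generation into 4 shares of 412,500. Quinn and Keturah each take 412,500. The 2 shares of the deceased (Jessamy and Kerensa) are combined into a pool of 825,000.
That pool (825,000) is divided at the grandchildren's generation equally among Thandi, Eamon, and Bruno: 275,000 each.

Bruno receives 275,000.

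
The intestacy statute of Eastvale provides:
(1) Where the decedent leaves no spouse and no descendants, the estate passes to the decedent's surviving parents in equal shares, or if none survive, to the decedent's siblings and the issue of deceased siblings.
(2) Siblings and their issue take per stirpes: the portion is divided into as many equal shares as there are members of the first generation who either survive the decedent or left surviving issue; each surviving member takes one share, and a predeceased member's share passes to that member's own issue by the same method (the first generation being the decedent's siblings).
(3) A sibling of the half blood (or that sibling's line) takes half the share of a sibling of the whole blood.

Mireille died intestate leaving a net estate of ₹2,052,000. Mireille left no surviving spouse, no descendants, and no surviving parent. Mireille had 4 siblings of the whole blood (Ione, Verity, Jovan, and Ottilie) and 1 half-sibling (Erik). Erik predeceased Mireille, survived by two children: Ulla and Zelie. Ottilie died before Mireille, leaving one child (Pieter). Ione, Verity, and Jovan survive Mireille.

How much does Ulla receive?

The entire ₹2,052,000 passes to the siblings and their issue.
Counting each half-blood sibling's line as half a unit, there are 9/2 units in ₹2,052,000, so one unit is ₹456,000. Whole-blood lines (Ione, Verity, Jovan, and Ottilie) take ₹456,000 each; half-blood lines (Erik) take ₹228,000 each.
Erik's share (₹228,000) is divided into 2 shares of ₹114,000: Ulla and Zelie each take ₹114,000.
Ottilie's share (₹456,000) passes entirely to Pieter.

Ulla receives ₹114,000.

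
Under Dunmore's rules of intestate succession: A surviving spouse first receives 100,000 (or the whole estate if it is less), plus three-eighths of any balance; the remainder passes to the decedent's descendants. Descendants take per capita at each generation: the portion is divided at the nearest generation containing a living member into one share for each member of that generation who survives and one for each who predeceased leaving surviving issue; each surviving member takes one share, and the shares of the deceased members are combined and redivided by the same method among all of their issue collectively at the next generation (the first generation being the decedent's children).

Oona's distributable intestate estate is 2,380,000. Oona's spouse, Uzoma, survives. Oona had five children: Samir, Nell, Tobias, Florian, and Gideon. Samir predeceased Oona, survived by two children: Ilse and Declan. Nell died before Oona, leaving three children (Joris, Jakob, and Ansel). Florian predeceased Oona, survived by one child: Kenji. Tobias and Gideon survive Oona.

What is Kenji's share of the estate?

Uzoma first takes 100,000, leaving a balance of 2,280,000. Uzoma then takes three-eighths of the balance (855,000), for a total of 955,000. The remaining 1,425,000 passes to the descendants.
The descendants' portion (1,425,000) is divided at the children's generation into 5 shares of 285,000. Tobias and Gideon each take 285,000. The 3 shares of the deceased (Samir, Nell, and Florian) are combined into a pool of 855,000.
That pool (855,000) is divided at the grandchildren's generation equally among Ilse, Declan, Joris, Jakob, Ansel, and Kenji: 142,500 each.

Kenji receives 142,500.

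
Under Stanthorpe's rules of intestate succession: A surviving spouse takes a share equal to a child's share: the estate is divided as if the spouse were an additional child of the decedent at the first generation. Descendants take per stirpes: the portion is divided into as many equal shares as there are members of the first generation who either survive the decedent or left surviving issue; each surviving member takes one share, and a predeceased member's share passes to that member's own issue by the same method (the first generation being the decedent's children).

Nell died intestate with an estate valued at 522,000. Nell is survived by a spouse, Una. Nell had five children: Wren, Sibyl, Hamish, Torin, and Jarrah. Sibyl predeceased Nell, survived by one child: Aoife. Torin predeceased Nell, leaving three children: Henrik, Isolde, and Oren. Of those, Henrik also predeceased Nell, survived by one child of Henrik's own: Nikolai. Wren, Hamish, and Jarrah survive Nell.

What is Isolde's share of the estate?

The spouse counts as an additional share at the children's level, so there are 6 primary shares of 87,000. Una takes one such share (87,000).
The children's combined portion (435,000) is divided into 5 shares of 87,000: Wren, Hamish, and Jarrah each take 87,000; Sibyl's 87,000 share passes to Sibyl's issue; Torin's 87,000 share passes to Torin's issue.
Sibyl's share (87,000) passes entirely to Aoife.
Torin's share (87,000) is divided into 3 shares of 29,000: Isolde and Oren each take 29,000; Henrik's 29,000 share passes to Henrik's issue.
Henrik's share (29,000) passes entirely to Nikolai.

Isolde receives 29,000.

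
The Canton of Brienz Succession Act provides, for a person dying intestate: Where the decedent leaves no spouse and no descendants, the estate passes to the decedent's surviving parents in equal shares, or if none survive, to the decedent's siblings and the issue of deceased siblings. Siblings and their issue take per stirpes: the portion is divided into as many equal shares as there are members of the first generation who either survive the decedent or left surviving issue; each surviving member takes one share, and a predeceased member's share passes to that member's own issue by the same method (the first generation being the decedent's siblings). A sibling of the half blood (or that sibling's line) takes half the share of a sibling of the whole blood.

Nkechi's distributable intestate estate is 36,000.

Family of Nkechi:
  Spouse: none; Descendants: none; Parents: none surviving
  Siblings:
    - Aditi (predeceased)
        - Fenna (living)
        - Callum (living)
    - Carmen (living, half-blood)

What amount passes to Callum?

The entire 36,000 passes to the siblings and their issue.
Counting each half-blood sibling's line as half a unit, there are 3/2 units in 36,000, so one unit is 24,000. Whole-blood lines (Aditi) take 24,000 each; half-blood lines (Carmen) take 12,000 each.
Aditi's share (24,000) is divided into 2 shares of 12,000: Fenna and Callum each take 12,000.

Callum receives 12,000.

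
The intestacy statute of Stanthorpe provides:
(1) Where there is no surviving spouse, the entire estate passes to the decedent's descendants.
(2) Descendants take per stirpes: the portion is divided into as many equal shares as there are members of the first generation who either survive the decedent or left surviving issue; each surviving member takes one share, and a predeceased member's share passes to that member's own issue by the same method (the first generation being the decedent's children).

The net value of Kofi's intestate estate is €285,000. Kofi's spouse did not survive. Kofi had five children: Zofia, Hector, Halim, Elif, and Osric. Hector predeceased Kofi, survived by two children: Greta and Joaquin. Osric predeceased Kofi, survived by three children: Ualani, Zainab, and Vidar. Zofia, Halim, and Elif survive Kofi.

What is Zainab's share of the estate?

The entire €285,000 passes to the descendants.
That amount (€285,000) is divided into 5 shares of €57,000: Zofia, Halim, and Elif each take €57,000; Hector's €57,000 share passes to Hector's issue; Osric's €57,000 share passes to Osric's issue.
Hector's share (€57,000) is divided into 2 shares of €28,500: Greta and Joaquin each take €28,500.
Osric's share (€57,000) is divided into 3 shares of €19,000: Ualani, Zainab, and Vidar each take €19,000.

Zainab receives €19,000.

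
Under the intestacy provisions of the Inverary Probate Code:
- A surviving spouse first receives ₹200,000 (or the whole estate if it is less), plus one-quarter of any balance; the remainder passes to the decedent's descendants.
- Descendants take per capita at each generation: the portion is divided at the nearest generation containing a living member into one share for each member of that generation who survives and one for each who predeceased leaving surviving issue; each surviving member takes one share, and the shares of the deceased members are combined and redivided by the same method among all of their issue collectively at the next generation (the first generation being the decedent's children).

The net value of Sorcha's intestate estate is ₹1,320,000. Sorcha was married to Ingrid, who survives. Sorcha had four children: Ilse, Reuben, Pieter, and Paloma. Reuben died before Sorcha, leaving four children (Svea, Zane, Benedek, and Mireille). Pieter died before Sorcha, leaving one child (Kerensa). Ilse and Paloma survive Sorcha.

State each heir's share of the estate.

Ingrid: ₹480,000; Ilse: ₹210,000; Svea: ₹84,000; Zane: ₹84,000; Benedek: ₹84,000; Mireille: ₹84,000; Kerensa: ₹84,000; Paloma: ₹210,000

Ingrid first takes ₹200,000, leaving a balance of ₹1,120,000. Ingrid then takes one-quarter of the balance (₹280,000), for a total of ₹480,000. The remaining ₹840,000 passes to the descendants.
The descendants' portion (₹840,000) is divided at the children's generation into 4 shares of ₹210,000. Ilse and Paloma each take ₹210,000. The 2 shares of the deceased (Reuben and Pieter) are combined into a pool of ₹420,000.
That pool (₹420,000) is divided at the grandchildren's generation equally among Svea, Zane, Benedek, Mireille, and Kerensa: ₹84,000 each.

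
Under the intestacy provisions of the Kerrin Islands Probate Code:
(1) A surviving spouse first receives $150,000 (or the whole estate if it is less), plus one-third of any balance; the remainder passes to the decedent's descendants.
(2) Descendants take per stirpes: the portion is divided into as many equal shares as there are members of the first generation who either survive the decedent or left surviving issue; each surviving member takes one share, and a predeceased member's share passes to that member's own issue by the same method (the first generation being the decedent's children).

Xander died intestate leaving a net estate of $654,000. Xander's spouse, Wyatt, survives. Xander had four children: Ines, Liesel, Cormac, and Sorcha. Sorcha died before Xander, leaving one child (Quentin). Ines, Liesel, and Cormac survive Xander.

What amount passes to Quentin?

Quentin receives $84,000.

Wyatt first takes $150,000, leaving a balance of $504,000. Wyatt then takes one-third of the balance ($168,000), for a total of $318,000. The remaining $336,000 passes to the descendants.
The descendants' portion ($336,000) is divided into 4 shares of $84,000: Ines, Liesel, and Cormac each take $84,000; Sorcha's $84,000 share passes to Sorcha's issue.
Sorcha's share ($84,000) passes entirely to Quentin.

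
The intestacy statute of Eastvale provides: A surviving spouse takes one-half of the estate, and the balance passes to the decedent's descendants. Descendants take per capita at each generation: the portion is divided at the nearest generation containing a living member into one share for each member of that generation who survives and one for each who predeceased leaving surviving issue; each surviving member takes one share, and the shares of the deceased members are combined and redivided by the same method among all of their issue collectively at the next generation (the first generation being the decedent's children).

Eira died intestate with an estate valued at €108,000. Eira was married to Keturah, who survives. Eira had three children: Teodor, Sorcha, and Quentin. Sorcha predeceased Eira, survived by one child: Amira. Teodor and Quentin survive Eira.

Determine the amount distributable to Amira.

Keturah takes one-half of €108,000 = €54,000. The remaining €54,000 passes to the descendants.
The descendants' portion (€54,000) is divided at the children's generation into 3 shares of €18,000. Teodor and Quentin each take €18,000. The remaining share for the deceased Sorcha (€18,000) is carried to the next generation.
That pool (€18,000) passes entirely to Amira, the sole taker at the grandchildren's generation.

Amira receives €18,000.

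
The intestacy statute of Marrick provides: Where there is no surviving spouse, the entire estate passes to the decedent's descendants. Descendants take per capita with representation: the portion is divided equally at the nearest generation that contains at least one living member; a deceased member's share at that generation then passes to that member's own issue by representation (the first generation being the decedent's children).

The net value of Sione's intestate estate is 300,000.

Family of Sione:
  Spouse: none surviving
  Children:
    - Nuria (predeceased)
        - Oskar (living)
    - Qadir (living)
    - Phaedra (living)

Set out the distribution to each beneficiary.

The entire 300,000 passes to the descendants.
That amount (300,000) is divided into 3 shares of 100,000: Qadir and Phaedra each take 100,000; Nuria's 100,000 share passes to Nuria's issue.
Nuria's share (100,000) passes entirely to Oskar.

Oskar: 100,000; Qadir: 100,000; Phaedra: 100,000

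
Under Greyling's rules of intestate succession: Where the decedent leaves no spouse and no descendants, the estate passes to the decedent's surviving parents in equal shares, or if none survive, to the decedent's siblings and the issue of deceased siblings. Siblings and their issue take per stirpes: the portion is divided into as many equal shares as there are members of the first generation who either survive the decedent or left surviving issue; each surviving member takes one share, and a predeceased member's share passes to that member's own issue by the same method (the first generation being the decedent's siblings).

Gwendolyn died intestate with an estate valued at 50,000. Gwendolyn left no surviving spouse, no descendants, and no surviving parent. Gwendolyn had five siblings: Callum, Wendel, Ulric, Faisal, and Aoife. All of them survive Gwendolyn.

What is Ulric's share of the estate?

Ulric receives 10,000.

The entire 50,000 passes to the siblings and their issue.
That amount (50,000) is divided into 5 shares of 10,000: Callum, Wendel, Ulric, Faisal, and Aoife each take 10,000.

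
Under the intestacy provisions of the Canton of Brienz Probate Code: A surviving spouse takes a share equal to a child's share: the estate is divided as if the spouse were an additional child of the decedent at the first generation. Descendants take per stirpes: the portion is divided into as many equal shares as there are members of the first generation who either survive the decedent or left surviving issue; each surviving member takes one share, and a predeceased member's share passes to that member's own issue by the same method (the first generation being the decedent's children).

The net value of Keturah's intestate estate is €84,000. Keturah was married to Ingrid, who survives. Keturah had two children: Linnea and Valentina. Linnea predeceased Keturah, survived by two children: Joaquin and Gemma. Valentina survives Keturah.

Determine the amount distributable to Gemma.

Gemma receives €14,000.

The spouse counts as an additional share at the children's level, so there are 3 primary shares of €28,000. Ingrid takes one such share (€28,000).
The children's combined portion (€56,000) is divided into 2 shares of €28,000: Valentina takes €28,000; Linnea's €28,000 share passes to Linnea's issue.
Linnea's share (€28,000) is divided into 2 shares of €14,000: Joaquin and Gemma each take €14,000.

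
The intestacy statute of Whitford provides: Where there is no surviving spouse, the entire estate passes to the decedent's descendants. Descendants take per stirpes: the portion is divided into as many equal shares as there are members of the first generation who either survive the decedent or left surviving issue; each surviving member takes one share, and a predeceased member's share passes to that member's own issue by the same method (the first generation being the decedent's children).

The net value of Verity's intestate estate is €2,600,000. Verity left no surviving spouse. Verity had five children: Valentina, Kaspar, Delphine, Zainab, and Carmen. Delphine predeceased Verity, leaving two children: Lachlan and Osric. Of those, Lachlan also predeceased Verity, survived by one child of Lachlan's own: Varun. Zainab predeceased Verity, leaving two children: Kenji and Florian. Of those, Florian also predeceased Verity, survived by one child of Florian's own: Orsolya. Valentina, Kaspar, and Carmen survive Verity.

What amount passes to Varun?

The entire €2,600,000 passes to the descendants.
That amount (€2,600,000) is divided into 5 shares of €520,000: Valentina, Kaspar, and Carmen each take €520,000; Delphine's €520,000 share passes to Delphine's issue; Zainab's €520,000 share passes to Zainab's issue.
Delphine's share (€520,000) is divided into 2 shares of €260,000: Osric takes €260,000; Lachlan's €260,000 share passes to Lachlan's issue.
Lachlan's share (€260,000) passes entirely to Varun.
Zainab's share (€520,000) is divided into 2 shares of €260,000: Kenji takes €260,000; Florian's €260,000 share passes to Florian's issue.
Florian's share (€260,000) passes entirely to Orsolya.

Varun receives €260,000.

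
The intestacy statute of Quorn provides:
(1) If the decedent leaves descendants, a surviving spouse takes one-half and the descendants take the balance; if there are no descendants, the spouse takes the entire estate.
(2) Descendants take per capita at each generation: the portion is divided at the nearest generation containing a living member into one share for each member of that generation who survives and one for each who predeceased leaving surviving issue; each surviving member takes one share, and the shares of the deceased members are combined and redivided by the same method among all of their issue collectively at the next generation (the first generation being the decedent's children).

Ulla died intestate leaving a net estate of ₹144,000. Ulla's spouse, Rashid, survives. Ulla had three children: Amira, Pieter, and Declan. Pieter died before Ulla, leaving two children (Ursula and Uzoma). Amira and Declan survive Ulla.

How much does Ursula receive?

Ursula receives ₹12,000.

Rashid takes one-half of ₹144,000 = ₹72,000. The remaining ₹72,000 passes to the descendants.
The descendants' portion (₹72,000) is divided at the children's generation into 3 shares of ₹24,000. Amira and Declan each take ₹24,000. The remaining share for the deceased Pieter (₹24,000) is carried to the next generation.
That pool (₹24,000) is divided at the grandchildren's generation equally among Ursula and Uzoma: ₹12,000 each.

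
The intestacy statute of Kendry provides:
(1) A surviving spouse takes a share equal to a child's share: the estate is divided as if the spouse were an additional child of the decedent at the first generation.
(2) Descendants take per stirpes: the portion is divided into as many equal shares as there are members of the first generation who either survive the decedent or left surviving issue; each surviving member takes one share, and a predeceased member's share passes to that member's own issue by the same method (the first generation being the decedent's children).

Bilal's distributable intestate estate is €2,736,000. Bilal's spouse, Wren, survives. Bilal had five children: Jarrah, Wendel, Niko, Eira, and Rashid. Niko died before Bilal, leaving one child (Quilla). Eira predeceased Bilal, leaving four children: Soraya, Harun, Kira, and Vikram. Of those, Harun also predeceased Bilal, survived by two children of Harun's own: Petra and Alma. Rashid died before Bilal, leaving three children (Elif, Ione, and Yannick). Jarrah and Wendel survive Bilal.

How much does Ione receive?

Ione receives €152,000.

The spouse counts as an additional share at the children's level, so there are 6 primary shares of €456,000. Wren takes one such share (€456,000).
The children's combined portion (€2,280,000) is divided into 5 shares of €456,000: Jarrah and Wendel each take €456,000; Niko's €456,000 share passes to Niko's issue; Eira's €456,000 share passes to Eira's issue; Rashid's €456,000 share passes to Rashid's issue.
Niko's share (€456,000) passes entirely to Quilla.
Eira's share (€456,000) is divided into 4 shares of €114,000: Soraya, Kira, and Vikram each take €114,000; Harun's €114,000 share passes to Harun's issue.
Harun's share (€114,000) is divided into 2 shares of €57,000: Petra and Alma each take €57,000.
Rashid's share (€456,000) is divided into 3 shares of €152,000: Elif, Ione, and Yannick each take €152,000.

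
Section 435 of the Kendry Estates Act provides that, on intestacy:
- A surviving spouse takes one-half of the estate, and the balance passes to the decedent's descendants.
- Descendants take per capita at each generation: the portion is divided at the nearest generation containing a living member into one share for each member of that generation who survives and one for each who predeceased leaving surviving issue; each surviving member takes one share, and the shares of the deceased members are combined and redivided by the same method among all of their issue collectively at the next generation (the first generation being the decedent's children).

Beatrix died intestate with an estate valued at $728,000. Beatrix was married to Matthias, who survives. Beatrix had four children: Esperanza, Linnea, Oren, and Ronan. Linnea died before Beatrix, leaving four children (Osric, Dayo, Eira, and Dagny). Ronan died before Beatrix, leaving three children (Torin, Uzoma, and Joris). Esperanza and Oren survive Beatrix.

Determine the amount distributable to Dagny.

Matthias takes one-half of $728,000 = $364,000. The remaining $364,000 passes to the descendants.
The descendants' portion ($364,000) is divided at the children's generation into 4 shares of $91,000. Esperanza and Oren each take $91,000. The 2 shares of the deceased (Linnea and Ronan) are combined into a pool of $182,000.
That pool ($182,000) is divided at the grandchildren's generation equally among Osric, Dayo, Eira, Dagny, Torin, Uzoma, and Joris: $26,000 each.

Dagny receives $26,000.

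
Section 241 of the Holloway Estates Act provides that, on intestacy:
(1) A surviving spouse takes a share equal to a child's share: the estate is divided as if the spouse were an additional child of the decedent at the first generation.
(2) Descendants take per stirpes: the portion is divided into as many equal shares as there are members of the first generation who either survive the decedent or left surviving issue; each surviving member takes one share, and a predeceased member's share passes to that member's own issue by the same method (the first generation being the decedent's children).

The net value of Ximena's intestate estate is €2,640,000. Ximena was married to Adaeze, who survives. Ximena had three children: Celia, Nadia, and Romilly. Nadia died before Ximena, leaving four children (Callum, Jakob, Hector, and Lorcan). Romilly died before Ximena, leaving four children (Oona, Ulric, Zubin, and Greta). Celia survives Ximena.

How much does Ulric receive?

The spouse counts as an additional share at the children's level, so there are 4 primary shares of €660,000. Adaeze takes one such share (€660,000).
The children's combined portion (€1,980,000) is divided into 3 shares of €660,000: Celia takes €660,000; Nadia's €660,000 share passes to Nadia's issue; Romilly's €660,000 share passes to Romilly's issue.
Nadia's share (€660,000) is divided into 4 shares of €165,000: Callum, Jakob, Hector, and Lorcan each take €165,000.
Romilly's share (€660,000) is divided into 4 shares of €165,000: Oona, Ulric, Zubin, and Greta each take €165,000.

Ulric receives €165,000.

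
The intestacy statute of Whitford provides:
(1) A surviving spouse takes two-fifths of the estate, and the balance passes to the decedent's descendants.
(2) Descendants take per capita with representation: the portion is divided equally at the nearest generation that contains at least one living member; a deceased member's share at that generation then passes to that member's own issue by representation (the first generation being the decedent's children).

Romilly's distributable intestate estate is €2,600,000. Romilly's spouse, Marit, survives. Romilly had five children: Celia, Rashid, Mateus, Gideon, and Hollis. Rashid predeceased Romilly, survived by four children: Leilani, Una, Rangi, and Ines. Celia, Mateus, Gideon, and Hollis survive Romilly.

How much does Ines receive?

Ines receives €78,000.

Marit takes two-fifths of €2,600,000 = €1,040,000. The remaining €1,560,000 passes to the descendants.
The descendants' portion (€1,560,000) is divided into 5 shares of €312,000: Celia, Mateus, Gideon, and Hollis each take €312,000; Rashid's €312,000 share passes to Rashid's issue.
Rashid's share (€312,000) is divided into 4 shares of €78,000: Leilani, Una, Rangi, and Ines each take €78,000.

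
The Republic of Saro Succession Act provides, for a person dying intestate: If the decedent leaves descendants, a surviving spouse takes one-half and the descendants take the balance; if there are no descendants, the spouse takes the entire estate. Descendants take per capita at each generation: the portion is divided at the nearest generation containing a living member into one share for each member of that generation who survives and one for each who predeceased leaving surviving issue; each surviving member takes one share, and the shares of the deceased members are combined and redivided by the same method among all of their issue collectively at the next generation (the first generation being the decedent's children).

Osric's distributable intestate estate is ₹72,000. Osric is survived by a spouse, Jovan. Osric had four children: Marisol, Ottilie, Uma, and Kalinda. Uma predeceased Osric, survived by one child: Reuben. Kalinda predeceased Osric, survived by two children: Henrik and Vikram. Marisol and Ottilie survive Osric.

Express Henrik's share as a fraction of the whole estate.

Henrik receives 1/12 of the estate.

Jovan takes one-half of ₹72,000 = ₹36,000. The remaining ₹36,000 passes to the descendants.
The descendants' portion (₹36,000) is divided at the children's generation into 4 shares of ₹9,000. Marisol and Ottilie each take ₹9,000. The 2 shares of the deceased (Uma and Kalinda) are combined into a pool of ₹18,000.
That pool (₹18,000) is divided at the grandchildren's generation equally among Reuben, Henrik, and Vikram: ₹6,000 each.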